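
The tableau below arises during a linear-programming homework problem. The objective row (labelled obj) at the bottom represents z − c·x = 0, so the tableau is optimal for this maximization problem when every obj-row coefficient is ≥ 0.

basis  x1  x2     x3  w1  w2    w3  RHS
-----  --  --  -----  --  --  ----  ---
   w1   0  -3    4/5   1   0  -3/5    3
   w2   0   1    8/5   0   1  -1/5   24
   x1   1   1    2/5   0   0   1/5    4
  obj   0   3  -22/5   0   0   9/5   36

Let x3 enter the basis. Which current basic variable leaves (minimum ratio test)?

w1

Column x3 entries and ratios — w1: 3/(4/5) = 15/4; w2: 24/(8/5) = 15; x1: 4/(2/5) = 10.
Smallest ratio is 15/4 in the row of w1, so w1 leaves.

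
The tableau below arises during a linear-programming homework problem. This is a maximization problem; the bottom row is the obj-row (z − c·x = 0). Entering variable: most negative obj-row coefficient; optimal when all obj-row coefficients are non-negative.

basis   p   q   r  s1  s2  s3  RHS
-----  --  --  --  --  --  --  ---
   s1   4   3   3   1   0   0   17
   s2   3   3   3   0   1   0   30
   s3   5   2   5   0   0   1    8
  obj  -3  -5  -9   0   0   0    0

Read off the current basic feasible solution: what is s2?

s2 is basic (row 2); its value is the RHS of that row, 30.

30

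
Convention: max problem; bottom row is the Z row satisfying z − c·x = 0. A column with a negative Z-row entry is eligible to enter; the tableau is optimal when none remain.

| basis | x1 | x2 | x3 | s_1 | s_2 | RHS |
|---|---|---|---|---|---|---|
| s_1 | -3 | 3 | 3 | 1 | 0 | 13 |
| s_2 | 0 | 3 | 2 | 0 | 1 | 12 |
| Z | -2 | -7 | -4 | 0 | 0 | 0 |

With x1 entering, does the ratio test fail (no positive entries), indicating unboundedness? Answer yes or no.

yes

Every constraint-row entry in column x1 is ≤ 0, so increasing x1 is unbounded.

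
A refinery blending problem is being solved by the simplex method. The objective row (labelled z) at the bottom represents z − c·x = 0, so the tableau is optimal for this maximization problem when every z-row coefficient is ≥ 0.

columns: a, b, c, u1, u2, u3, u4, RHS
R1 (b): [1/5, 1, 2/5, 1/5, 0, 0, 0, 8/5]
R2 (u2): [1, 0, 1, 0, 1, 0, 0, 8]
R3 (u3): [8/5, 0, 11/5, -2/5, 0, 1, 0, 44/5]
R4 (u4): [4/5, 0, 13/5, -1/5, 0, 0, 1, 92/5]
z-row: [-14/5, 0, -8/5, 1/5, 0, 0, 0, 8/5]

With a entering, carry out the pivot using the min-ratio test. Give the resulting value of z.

Ratio test on column a — row 1: (8/5)/(1/5) = 8; row 2: 8/1 = 8; row 3: (44/5)/(8/5) = 11/2; row 4: (92/5)/(4/5) = 23. Minimum is 11/2 at row 3 (u3 leaves); pivot element 8/5.
Pivot on row 3; the z-row RHS becomes 8/5 − (-14/5)·(11/2) = 17.

17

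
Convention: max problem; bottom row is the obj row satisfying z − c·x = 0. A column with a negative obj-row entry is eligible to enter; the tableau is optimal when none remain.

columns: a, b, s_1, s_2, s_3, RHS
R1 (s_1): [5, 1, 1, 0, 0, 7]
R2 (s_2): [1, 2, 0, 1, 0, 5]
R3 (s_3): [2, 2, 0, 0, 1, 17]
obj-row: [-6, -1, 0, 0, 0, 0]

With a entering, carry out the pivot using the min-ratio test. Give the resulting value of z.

42/5

Ratio test on column a — row 1: 7/5 = 7/5; row 2: 5/1 = 5; row 3: 17/2 = 17/2. Minimum is 7/5 at row 1 (s_1 leaves); pivot element 5.
Pivot on row 1; the obj-row RHS becomes 0 − (-6)·(7/5) = 42/5.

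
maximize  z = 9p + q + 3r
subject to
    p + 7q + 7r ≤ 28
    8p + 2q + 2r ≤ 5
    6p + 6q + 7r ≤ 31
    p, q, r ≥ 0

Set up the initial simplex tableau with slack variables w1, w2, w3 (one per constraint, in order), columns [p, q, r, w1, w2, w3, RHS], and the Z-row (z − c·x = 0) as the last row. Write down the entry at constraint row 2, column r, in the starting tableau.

Constraint 2 has coefficient 2 on r.

2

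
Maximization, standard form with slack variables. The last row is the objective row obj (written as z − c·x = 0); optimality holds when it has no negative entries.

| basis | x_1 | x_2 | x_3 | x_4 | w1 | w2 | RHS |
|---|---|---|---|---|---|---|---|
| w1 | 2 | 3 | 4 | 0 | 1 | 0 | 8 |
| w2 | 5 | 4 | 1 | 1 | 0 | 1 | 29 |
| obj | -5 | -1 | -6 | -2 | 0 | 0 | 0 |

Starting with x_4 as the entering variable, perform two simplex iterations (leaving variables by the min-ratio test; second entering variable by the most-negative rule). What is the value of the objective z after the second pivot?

66

Ratio test on column x_4 — row 1: entry 0 ≤ 0; row 2: 29/1 = 29. Minimum is 29 at row 2 (w2 leaves); pivot element 1.
Pivot on row 2; the obj-row RHS becomes 0 − (-2)·29 = 58.
Next entering variable (most negative obj-row entry -4): x_3.
Ratio test on column x_3 — row 1: 8/4 = 2; row 2: 29/1 = 29. Minimum is 2 at row 1 (w1 leaves); pivot element 4.
After the second pivot the obj-row RHS is 58 − (-4)·2 = 66.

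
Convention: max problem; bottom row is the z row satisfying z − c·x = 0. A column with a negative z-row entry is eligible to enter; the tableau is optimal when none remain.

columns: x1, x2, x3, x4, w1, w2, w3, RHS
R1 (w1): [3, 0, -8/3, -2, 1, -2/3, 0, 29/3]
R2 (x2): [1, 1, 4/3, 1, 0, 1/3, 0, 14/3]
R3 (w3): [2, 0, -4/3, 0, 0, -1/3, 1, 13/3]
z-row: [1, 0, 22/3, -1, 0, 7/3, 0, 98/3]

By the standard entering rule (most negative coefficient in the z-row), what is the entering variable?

x4

Negative z-row entries: x4: -1.
The most negative is -1 in column x4, so x4 enters.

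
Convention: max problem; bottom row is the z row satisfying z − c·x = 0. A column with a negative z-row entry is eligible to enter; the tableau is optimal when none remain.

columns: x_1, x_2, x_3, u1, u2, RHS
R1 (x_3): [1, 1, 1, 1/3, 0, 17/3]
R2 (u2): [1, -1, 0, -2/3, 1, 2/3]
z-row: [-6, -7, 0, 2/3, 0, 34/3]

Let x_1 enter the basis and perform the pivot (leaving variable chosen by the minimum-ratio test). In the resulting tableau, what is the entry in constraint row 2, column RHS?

2/3

Ratio test on column x_1 — row 1: (17/3)/1 = 17/3; row 2: (2/3)/1 = 2/3. Minimum is 2/3 at row 2 (u2 leaves); pivot element 1.
Divide row 2 by 1; eliminate column x_1 from the other rows.
In the new row 2, the RHS entry is the old entry divided by the pivot: (2/3)/1 = 2/3.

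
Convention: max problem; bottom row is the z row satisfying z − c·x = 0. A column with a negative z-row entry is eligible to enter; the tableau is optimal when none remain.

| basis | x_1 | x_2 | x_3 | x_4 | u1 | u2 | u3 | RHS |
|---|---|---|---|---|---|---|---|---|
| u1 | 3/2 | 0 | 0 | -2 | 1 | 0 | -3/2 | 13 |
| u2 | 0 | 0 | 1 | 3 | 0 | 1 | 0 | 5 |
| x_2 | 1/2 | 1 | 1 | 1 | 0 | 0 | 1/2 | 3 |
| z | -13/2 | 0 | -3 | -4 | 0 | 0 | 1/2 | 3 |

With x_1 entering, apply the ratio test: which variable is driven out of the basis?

Column x_1 entries and ratios — u1: 13/(3/2) = 26/3; u2: 0 ≤ 0, skip; x_2: 3/(1/2) = 6.
Smallest ratio is 6 in the row of x_2, so x_2 leaves.

x_2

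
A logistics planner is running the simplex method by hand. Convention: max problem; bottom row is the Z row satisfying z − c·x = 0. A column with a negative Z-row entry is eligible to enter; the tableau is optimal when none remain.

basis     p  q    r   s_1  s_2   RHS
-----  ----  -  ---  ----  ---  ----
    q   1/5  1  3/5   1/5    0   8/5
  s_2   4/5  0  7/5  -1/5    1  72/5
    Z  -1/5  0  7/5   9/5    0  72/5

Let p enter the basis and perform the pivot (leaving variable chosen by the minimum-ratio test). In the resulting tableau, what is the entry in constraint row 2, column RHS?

8

Ratio test on column p — row 1: (8/5)/(1/5) = 8; row 2: (72/5)/(4/5) = 18. Minimum is 8 at row 1 (q leaves); pivot element 1/5.
Divide row 1 by 1/5; eliminate column p from the other rows.
Row 2 update in column RHS: 72/5 − (4/5)·8 = 8.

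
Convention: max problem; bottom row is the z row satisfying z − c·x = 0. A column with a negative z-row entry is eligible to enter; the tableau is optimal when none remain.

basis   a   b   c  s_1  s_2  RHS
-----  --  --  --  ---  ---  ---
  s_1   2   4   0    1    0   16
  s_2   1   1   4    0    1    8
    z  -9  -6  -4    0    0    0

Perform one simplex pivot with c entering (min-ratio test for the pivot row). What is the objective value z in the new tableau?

8

Ratio test on column c — row 1: entry 0 ≤ 0; row 2: 8/4 = 2. Minimum is 2 at row 2 (s_2 leaves); pivot element 4.
Pivot on row 2; the z-row RHS becomes 0 − (-4)·2 = 8.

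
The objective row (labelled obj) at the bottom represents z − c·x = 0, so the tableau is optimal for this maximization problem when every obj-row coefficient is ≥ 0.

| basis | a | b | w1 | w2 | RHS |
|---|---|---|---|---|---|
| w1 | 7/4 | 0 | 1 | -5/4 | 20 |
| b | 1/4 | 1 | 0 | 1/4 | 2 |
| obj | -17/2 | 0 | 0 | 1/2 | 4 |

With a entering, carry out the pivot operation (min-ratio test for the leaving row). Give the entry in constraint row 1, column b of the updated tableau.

-7

Ratio test on column a — row 1: 20/(7/4) = 80/7; row 2: 2/(1/4) = 8. Minimum is 8 at row 2 (b leaves); pivot element 1/4.
Divide row 2 by 1/4; eliminate column a from the other rows.
Row 1 update in column b: 0 − (7/4)·4 = -7.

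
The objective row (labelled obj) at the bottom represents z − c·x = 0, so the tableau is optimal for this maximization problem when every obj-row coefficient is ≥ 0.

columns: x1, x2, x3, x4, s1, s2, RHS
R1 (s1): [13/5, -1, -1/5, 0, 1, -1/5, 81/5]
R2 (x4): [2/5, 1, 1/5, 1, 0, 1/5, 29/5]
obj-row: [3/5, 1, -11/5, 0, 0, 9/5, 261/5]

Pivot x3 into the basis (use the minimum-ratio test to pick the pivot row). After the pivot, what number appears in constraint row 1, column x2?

Ratio test on column x3 — row 1: entry -1/5 ≤ 0; row 2: (29/5)/(1/5) = 29. Minimum is 29 at row 2 (x4 leaves); pivot element 1/5.
Divide row 2 by 1/5; eliminate column x3 from the other rows.
Row 1 update in column x2: -1 − (-1/5)·5 = 0.

0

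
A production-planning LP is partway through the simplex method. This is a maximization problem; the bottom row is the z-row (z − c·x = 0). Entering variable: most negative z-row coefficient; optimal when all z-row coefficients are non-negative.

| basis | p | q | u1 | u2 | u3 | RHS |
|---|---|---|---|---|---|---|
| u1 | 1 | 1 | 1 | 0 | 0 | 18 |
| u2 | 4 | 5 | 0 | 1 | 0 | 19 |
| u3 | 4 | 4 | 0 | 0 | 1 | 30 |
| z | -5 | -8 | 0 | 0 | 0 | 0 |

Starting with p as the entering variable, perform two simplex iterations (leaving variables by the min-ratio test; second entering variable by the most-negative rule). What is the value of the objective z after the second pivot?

Ratio test on column p — row 1: 18/1 = 18; row 2: 19/4 = 19/4; row 3: 30/4 = 15/2. Minimum is 19/4 at row 2 (u2 leaves); pivot element 4.
Pivot on row 2; the z-row RHS becomes 0 − (-5)·(19/4) = 95/4.
Next entering variable (most negative z-row entry -7/4): q.
Ratio test on column q — row 1: entry -1/4 ≤ 0; row 2: (19/4)/(5/4) = 19/5; row 3: entry -1 ≤ 0. Minimum is 19/5 at row 2 (p leaves); pivot element 5/4.
After the second pivot the z-row RHS is 95/4 − (-7/4)·(19/5) = 152/5.

152/5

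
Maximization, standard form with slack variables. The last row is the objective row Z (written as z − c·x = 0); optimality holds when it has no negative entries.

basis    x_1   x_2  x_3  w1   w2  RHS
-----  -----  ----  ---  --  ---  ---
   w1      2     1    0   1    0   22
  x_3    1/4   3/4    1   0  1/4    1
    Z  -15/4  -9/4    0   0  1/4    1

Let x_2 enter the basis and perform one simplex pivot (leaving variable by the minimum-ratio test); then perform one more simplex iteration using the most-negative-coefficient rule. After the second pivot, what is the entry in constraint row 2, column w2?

Ratio test on column x_2 — row 1: 22/1 = 22; row 2: 1/(3/4) = 4/3. Minimum is 4/3 at row 2 (x_3 leaves); pivot element 3/4.
Divide row 2 by 3/4; eliminate column x_2 from the other rows.
Second iteration: most negative Z-row entry is -3 in column x_1, so x_1 enters.
Ratio test on column x_1 — row 1: (62/3)/(5/3) = 62/5; row 2: (4/3)/(1/3) = 4. Minimum is 4 at row 2 (x_2 leaves); pivot element 1/3.
Divide row 2 by 1/3; eliminate column x_1 from the other rows.
After both pivots, the entry at constraint row 2, column w2 is 1.

1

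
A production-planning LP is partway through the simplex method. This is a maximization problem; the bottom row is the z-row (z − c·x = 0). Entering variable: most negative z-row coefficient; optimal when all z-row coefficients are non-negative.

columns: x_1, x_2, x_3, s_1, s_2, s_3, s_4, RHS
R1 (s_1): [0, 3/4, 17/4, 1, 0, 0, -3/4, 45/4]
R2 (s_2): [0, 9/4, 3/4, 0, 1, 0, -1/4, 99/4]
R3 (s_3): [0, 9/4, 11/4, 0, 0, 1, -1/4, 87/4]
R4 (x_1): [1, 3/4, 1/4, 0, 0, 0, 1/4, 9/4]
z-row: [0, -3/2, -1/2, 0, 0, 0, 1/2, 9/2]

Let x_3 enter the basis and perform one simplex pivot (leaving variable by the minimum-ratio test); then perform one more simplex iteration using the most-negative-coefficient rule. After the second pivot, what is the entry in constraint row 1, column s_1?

1/4

Ratio test on column x_3 — row 1: (45/4)/(17/4) = 45/17; row 2: (99/4)/(3/4) = 33; row 3: (87/4)/(11/4) = 87/11; row 4: (9/4)/(1/4) = 9. Minimum is 45/17 at row 1 (s_1 leaves); pivot element 17/4.
Divide row 1 by 17/4; eliminate column x_3 from the other rows.
Second iteration: most negative z-row entry is -24/17 in column x_2, so x_2 enters.
Ratio test on column x_2 — row 1: (45/17)/(3/17) = 15; row 2: (387/17)/(36/17) = 43/4; row 3: (246/17)/(30/17) = 41/5; row 4: (27/17)/(12/17) = 9/4. Minimum is 9/4 at row 4 (x_1 leaves); pivot element 12/17.
Divide row 4 by 12/17; eliminate column x_2 from the other rows.
After both pivots, the entry at constraint row 1, column s_1 is 1/4.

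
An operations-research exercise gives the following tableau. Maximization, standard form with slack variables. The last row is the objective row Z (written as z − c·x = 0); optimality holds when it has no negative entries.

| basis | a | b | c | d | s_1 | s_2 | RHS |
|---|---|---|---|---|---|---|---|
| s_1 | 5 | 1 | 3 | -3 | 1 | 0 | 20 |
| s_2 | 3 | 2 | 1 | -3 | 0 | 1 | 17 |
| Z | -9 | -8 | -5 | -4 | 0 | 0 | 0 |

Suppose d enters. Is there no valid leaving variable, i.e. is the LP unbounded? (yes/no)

Every constraint-row entry in column d is ≤ 0, so increasing d is unbounded.

yes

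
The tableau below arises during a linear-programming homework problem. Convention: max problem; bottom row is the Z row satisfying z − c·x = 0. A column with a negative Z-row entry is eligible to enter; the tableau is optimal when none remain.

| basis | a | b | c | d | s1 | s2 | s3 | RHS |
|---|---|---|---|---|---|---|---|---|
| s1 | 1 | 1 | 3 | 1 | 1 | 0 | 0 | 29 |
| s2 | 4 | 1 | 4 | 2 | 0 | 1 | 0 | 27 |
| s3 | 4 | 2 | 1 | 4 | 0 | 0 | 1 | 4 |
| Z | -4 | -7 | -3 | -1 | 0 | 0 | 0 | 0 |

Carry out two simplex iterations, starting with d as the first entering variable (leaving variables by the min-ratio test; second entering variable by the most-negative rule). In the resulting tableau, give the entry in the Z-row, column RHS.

Ratio test on column d — row 1: 29/1 = 29; row 2: 27/2 = 27/2; row 3: 4/4 = 1. Minimum is 1 at row 3 (s3 leaves); pivot element 4.
Divide row 3 by 4; eliminate column d from the other rows.
Second iteration: most negative Z-row entry is -13/2 in column b, so b enters.
Ratio test on column b — row 1: 28/(1/2) = 56; row 2: entry 0 ≤ 0; row 3: 1/(1/2) = 2. Minimum is 2 at row 3 (d leaves); pivot element 1/2.
Divide row 3 by 1/2; eliminate column b from the other rows.
After both pivots, the entry at the Z-row, column RHS is 14.

14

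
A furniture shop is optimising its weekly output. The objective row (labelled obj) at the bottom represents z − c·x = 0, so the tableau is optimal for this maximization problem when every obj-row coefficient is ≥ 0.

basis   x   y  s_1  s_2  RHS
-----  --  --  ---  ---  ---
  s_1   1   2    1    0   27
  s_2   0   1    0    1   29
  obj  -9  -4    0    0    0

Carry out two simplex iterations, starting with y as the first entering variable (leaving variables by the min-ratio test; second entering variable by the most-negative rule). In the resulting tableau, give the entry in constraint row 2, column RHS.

29

Ratio test on column y — row 1: 27/2 = 27/2; row 2: 29/1 = 29. Minimum is 27/2 at row 1 (s_1 leaves); pivot element 2.
Divide row 1 by 2; eliminate column y from the other rows.
Second iteration: most negative obj-row entry is -7 in column x, so x enters.
Ratio test on column x — row 1: (27/2)/(1/2) = 27; row 2: entry -1/2 ≤ 0. Minimum is 27 at row 1 (y leaves); pivot element 1/2.
Divide row 1 by 1/2; eliminate column x from the other rows.
After both pivots, the entry at constraint row 2, column RHS is 29.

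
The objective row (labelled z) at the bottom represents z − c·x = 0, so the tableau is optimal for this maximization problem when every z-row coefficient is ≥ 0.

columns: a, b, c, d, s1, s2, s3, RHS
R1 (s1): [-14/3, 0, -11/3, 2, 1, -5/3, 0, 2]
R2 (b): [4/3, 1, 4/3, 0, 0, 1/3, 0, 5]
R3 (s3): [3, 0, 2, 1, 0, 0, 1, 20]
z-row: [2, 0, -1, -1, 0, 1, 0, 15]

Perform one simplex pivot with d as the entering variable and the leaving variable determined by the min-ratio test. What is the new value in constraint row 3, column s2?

5/6

Ratio test on column d — row 1: 2/2 = 1; row 2: entry 0 ≤ 0; row 3: 20/1 = 20. Minimum is 1 at row 1 (s1 leaves); pivot element 2.
Divide row 1 by 2; eliminate column d from the other rows.
Row 3 update in column s2: 0 − 1·(-5/6) = 5/6.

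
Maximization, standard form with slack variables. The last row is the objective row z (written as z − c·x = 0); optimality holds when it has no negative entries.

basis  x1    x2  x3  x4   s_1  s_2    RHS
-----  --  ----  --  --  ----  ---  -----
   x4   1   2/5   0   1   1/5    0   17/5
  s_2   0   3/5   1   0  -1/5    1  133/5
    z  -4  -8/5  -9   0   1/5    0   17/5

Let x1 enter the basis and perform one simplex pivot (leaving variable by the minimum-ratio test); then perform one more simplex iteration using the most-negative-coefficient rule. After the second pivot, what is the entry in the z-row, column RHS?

1282/5

Ratio test on column x1 — row 1: (17/5)/1 = 17/5; row 2: entry 0 ≤ 0. Minimum is 17/5 at row 1 (x4 leaves); pivot element 1.
Divide row 1 by 1; eliminate column x1 from the other rows.
Second iteration: most negative z-row entry is -9 in column x3, so x3 enters.
Ratio test on column x3 — row 1: entry 0 ≤ 0; row 2: (133/5)/1 = 133/5. Minimum is 133/5 at row 2 (s_2 leaves); pivot element 1.
Divide row 2 by 1; eliminate column x3 from the other rows.
After both pivots, the entry at the z-row, column RHS is 1282/5.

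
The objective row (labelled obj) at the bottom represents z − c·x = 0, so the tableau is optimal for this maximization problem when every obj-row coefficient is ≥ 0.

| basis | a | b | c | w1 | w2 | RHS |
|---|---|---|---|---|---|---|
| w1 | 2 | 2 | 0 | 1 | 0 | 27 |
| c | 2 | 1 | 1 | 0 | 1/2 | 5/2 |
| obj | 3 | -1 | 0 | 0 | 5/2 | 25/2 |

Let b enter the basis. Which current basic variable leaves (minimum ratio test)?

c

Column b entries and ratios — w1: 27/2 = 27/2; c: (5/2)/1 = 5/2.
Smallest ratio is 5/2 in the row of c, so c leaves.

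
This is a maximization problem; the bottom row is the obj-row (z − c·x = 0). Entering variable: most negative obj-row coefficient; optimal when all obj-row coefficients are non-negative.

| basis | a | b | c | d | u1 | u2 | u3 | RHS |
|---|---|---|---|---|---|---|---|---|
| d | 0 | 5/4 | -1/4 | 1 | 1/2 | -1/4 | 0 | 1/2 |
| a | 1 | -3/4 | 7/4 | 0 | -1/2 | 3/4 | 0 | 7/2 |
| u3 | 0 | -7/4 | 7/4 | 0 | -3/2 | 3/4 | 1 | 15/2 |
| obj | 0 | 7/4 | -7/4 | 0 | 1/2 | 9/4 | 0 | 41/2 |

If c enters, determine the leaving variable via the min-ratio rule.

a

Column c entries and ratios — d: -1/4 ≤ 0, skip; a: (7/2)/(7/4) = 2; u3: (15/2)/(7/4) = 30/7.
Smallest ratio is 2 in the row of a, so a leaves.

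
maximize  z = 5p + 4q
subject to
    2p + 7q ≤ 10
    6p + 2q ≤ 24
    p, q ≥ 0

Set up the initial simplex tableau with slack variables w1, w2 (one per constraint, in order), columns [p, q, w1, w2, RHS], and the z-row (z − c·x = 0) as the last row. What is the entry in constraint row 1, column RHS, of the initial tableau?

10

The RHS of constraint 1 is b_1 = 10.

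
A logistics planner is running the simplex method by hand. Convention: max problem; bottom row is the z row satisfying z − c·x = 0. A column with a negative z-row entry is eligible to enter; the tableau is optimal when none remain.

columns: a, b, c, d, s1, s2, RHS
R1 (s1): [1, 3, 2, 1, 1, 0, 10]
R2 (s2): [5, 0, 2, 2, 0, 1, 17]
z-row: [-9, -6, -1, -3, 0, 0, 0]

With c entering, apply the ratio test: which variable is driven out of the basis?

Column c entries and ratios — s1: 10/2 = 5; s2: 17/2 = 17/2.
Smallest ratio is 5 in the row of s1, so s1 leaves.

s1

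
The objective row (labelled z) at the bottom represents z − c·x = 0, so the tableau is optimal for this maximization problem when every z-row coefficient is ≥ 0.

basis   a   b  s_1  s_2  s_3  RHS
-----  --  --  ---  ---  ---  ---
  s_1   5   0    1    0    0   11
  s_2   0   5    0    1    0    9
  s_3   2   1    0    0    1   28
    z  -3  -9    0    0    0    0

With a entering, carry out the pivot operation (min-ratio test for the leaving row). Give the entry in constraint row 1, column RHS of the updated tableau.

Ratio test on column a — row 1: 11/5 = 11/5; row 2: entry 0 ≤ 0; row 3: 28/2 = 14. Minimum is 11/5 at row 1 (s_1 leaves); pivot element 5.
Divide row 1 by 5; eliminate column a from the other rows.
In the new row 1, the RHS entry is the old entry divided by the pivot: 11/5 = 11/5.

11/5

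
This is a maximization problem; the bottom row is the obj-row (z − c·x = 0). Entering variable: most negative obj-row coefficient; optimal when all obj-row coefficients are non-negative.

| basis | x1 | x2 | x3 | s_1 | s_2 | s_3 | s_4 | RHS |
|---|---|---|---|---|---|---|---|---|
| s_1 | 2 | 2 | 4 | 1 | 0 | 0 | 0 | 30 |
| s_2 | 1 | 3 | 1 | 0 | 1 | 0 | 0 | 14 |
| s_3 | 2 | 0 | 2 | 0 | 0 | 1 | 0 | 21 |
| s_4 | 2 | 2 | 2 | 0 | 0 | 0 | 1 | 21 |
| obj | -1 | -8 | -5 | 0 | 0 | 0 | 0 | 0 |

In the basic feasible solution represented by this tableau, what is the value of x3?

x3 is not in the basis, so in the current basic feasible solution x3 = 0.

0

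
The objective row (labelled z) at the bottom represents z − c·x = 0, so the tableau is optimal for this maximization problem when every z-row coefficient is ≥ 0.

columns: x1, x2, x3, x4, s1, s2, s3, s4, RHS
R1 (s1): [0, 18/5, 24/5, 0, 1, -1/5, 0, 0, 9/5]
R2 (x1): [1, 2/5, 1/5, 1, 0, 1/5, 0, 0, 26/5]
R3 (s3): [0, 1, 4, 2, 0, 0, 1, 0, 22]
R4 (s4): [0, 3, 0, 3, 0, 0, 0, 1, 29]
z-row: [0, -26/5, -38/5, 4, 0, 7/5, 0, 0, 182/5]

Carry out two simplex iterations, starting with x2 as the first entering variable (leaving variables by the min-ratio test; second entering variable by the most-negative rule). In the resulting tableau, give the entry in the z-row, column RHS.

Ratio test on column x2 — row 1: (9/5)/(18/5) = 1/2; row 2: (26/5)/(2/5) = 13; row 3: 22/1 = 22; row 4: 29/3 = 29/3. Minimum is 1/2 at row 1 (s1 leaves); pivot element 18/5.
Divide row 1 by 18/5; eliminate column x2 from the other rows.
Second iteration: most negative z-row entry is -2/3 in column x3, so x3 enters.
Ratio test on column x3 — row 1: (1/2)/(4/3) = 3/8; row 2: entry -1/3 ≤ 0; row 3: (43/2)/(8/3) = 129/16; row 4: entry -4 ≤ 0. Minimum is 3/8 at row 1 (x2 leaves); pivot element 4/3.
Divide row 1 by 4/3; eliminate column x3 from the other rows.
After both pivots, the entry at the z-row, column RHS is 157/4.

157/4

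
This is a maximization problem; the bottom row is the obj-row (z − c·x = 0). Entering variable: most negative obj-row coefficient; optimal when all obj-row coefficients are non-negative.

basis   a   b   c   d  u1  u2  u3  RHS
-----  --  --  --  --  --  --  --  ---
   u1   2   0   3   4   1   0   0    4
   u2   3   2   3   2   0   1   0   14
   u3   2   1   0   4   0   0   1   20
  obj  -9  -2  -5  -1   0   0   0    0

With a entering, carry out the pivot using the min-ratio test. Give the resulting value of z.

Ratio test on column a — row 1: 4/2 = 2; row 2: 14/3 = 14/3; row 3: 20/2 = 10. Minimum is 2 at row 1 (u1 leaves); pivot element 2.
Pivot on row 1; the obj-row RHS becomes 0 − (-9)·2 = 18.

18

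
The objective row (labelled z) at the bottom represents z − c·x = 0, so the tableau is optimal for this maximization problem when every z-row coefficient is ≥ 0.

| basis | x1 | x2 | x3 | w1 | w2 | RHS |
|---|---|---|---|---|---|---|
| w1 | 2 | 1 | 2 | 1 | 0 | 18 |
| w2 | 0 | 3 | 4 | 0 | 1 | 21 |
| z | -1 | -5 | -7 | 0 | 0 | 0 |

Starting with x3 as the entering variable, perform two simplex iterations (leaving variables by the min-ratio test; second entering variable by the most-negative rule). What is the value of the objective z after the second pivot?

Ratio test on column x3 — row 1: 18/2 = 9; row 2: 21/4 = 21/4. Minimum is 21/4 at row 2 (w2 leaves); pivot element 4.
Pivot on row 2; the z-row RHS becomes 0 − (-7)·(21/4) = 147/4.
Next entering variable (most negative z-row entry -1): x1.
Ratio test on column x1 — row 1: (15/2)/2 = 15/4; row 2: entry 0 ≤ 0. Minimum is 15/4 at row 1 (w1 leaves); pivot element 2.
After the second pivot the z-row RHS is 147/4 − (-1)·(15/4) = 81/2.

81/2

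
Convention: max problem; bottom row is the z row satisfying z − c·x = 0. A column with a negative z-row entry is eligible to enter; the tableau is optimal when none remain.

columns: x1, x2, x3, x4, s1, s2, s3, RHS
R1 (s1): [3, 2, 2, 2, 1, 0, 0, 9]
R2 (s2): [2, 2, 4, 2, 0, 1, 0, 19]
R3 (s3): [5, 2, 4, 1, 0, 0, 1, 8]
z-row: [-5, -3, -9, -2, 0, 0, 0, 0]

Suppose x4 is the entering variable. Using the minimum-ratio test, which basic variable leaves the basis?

Column x4 entries and ratios — s1: 9/2 = 9/2; s2: 19/2 = 19/2; s3: 8/1 = 8.
Smallest ratio is 9/2 in the row of s1, so s1 leaves.

s1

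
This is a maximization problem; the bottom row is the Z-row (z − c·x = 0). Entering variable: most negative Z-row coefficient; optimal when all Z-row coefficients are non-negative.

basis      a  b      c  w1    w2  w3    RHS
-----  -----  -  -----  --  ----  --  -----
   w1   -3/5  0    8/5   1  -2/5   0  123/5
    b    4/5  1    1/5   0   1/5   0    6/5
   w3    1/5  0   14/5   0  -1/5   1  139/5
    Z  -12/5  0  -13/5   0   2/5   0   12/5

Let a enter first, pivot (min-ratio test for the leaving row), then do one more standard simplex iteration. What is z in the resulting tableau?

Ratio test on column a — row 1: entry -3/5 ≤ 0; row 2: (6/5)/(4/5) = 3/2; row 3: (139/5)/(1/5) = 139. Minimum is 3/2 at row 2 (b leaves); pivot element 4/5.
Pivot on row 2; the Z-row RHS becomes 12/5 − (-12/5)·(3/2) = 6.
Next entering variable (most negative Z-row entry -2): c.
Ratio test on column c — row 1: (51/2)/(7/4) = 102/7; row 2: (3/2)/(1/4) = 6; row 3: (55/2)/(11/4) = 10. Minimum is 6 at row 2 (a leaves); pivot element 1/4.
After the second pivot the Z-row RHS is 6 − (-2)·6 = 18.

18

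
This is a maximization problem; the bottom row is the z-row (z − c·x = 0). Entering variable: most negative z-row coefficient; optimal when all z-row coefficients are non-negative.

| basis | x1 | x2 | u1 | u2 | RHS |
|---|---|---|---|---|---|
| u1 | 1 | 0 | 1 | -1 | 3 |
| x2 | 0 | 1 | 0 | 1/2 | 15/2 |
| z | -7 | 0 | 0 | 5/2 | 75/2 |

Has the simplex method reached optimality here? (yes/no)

no

The z-row has a negative entry -7 in column x1, so it is not optimal.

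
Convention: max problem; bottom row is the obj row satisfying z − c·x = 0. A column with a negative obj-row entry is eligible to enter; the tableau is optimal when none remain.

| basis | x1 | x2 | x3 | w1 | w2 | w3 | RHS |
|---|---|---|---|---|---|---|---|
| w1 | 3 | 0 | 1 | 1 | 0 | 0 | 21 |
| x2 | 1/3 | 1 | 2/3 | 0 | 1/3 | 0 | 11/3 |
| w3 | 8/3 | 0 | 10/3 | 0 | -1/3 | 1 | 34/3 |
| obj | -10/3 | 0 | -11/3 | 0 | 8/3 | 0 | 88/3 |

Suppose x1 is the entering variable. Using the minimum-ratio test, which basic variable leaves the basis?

w3

Column x1 entries and ratios — w1: 21/3 = 7; x2: (11/3)/(1/3) = 11; w3: (34/3)/(8/3) = 17/4.
Smallest ratio is 17/4 in the row of w3, so w3 leaves.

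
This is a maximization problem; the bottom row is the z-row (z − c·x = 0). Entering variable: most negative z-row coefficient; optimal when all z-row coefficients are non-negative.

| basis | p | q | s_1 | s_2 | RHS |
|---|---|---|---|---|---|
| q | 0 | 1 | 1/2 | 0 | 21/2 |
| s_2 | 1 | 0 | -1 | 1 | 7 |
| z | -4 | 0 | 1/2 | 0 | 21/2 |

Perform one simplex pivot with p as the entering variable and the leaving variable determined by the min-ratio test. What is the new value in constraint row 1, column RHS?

21/2

Ratio test on column p — row 1: entry 0 ≤ 0; row 2: 7/1 = 7. Minimum is 7 at row 2 (s_2 leaves); pivot element 1.
Divide row 2 by 1; eliminate column p from the other rows.
Row 1 update in column RHS: 21/2 − 0·7 = 21/2.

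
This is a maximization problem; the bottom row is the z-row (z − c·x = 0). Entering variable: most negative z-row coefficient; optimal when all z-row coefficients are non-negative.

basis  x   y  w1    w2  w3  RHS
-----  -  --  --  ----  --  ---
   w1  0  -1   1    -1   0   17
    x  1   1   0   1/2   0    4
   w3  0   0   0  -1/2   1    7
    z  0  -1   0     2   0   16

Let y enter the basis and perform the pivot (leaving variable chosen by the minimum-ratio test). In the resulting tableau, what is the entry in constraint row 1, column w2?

-1/2

Ratio test on column y — row 1: entry -1 ≤ 0; row 2: 4/1 = 4; row 3: entry 0 ≤ 0. Minimum is 4 at row 2 (x leaves); pivot element 1.
Divide row 2 by 1; eliminate column y from the other rows.
Row 1 update in column w2: -1 − (-1)·(1/2) = -1/2.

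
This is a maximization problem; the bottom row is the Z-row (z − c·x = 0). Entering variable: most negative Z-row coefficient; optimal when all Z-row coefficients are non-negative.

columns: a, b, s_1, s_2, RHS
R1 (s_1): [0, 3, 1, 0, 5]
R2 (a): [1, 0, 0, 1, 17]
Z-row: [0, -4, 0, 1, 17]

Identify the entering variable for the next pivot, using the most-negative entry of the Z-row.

Negative Z-row entries: b: -4.
The most negative is -4 in column b, so b enters.

b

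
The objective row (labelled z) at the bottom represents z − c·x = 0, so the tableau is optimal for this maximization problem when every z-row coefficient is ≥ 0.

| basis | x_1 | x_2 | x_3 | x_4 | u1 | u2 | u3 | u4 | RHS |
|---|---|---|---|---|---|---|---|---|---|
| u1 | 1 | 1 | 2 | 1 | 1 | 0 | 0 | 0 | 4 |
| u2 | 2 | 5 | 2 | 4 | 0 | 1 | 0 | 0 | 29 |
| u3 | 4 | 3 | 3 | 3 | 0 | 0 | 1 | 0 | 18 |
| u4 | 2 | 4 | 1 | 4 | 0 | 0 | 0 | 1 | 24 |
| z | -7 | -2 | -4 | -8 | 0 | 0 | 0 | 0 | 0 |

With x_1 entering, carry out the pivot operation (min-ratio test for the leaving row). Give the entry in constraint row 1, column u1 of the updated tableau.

1

Ratio test on column x_1 — row 1: 4/1 = 4; row 2: 29/2 = 29/2; row 3: 18/4 = 9/2; row 4: 24/2 = 12. Minimum is 4 at row 1 (u1 leaves); pivot element 1.
Divide row 1 by 1; eliminate column x_1 from the other rows.
In the new row 1, the u1 entry is the old entry divided by the pivot: 1/1 = 1.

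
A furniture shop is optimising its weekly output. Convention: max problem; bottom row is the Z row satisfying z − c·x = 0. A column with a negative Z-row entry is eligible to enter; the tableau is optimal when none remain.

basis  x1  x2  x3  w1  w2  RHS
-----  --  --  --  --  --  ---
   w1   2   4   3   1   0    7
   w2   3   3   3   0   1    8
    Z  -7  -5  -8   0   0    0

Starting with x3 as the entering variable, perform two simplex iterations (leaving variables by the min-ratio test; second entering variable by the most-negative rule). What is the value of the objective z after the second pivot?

Ratio test on column x3 — row 1: 7/3 = 7/3; row 2: 8/3 = 8/3. Minimum is 7/3 at row 1 (w1 leaves); pivot element 3.
Pivot on row 1; the Z-row RHS becomes 0 − (-8)·(7/3) = 56/3.
Next entering variable (most negative Z-row entry -5/3): x1.
Ratio test on column x1 — row 1: (7/3)/(2/3) = 7/2; row 2: 1/1 = 1. Minimum is 1 at row 2 (w2 leaves); pivot element 1.
After the second pivot the Z-row RHS is 56/3 − (-5/3)·1 = 61/3.

61/3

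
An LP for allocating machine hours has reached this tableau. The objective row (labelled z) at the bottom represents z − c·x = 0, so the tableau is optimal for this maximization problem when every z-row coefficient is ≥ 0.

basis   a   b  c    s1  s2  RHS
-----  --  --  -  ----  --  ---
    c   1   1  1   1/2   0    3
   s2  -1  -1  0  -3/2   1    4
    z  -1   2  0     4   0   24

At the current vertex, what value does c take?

3

c is basic (row 1); its value is the RHS of that row, 3.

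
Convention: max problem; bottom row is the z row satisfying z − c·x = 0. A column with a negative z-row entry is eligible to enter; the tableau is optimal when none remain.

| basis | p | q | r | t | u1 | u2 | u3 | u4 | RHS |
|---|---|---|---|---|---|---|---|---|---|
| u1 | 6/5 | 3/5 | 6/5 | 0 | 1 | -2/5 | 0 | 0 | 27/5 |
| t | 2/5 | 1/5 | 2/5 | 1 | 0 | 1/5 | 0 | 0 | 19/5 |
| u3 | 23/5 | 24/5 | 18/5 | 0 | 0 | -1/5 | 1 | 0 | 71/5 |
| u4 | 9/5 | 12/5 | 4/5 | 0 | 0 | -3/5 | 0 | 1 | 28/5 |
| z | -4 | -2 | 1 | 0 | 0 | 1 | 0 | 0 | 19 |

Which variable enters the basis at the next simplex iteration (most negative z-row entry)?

p

Negative z-row entries: p: -4, q: -2.
The most negative is -4 in column p, so p enters.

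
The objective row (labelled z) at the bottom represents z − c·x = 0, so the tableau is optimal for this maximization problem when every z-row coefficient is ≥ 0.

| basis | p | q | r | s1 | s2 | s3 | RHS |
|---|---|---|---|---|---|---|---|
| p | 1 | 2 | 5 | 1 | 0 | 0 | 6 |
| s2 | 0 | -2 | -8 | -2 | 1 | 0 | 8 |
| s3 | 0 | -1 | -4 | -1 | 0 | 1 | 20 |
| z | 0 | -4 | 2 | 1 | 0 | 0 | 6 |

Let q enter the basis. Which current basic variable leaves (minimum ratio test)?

Column q entries and ratios — p: 6/2 = 3; s2: -2 ≤ 0, skip; s3: -1 ≤ 0, skip.
Smallest ratio is 3 in the row of p, so p leaves.

p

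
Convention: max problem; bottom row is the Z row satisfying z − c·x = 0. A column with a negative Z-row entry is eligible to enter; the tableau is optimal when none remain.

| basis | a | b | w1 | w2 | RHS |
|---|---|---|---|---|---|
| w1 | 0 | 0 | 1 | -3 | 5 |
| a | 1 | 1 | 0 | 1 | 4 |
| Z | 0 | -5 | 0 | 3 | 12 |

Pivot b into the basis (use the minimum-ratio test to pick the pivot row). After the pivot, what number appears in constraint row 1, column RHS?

5

Ratio test on column b — row 1: entry 0 ≤ 0; row 2: 4/1 = 4. Minimum is 4 at row 2 (a leaves); pivot element 1.
Divide row 2 by 1; eliminate column b from the other rows.
Row 1 update in column RHS: 5 − 0·4 = 5.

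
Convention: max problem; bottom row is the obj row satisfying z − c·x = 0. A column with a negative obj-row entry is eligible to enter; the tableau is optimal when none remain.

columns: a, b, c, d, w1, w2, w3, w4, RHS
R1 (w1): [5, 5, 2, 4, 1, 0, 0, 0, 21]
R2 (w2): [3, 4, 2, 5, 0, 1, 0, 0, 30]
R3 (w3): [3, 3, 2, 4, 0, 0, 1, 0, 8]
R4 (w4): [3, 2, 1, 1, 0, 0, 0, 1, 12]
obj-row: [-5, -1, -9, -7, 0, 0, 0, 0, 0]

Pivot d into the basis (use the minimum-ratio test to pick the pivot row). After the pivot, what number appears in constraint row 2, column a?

Ratio test on column d — row 1: 21/4 = 21/4; row 2: 30/5 = 6; row 3: 8/4 = 2; row 4: 12/1 = 12. Minimum is 2 at row 3 (w3 leaves); pivot element 4.
Divide row 3 by 4; eliminate column d from the other rows.
Row 2 update in column a: 3 − 5·(3/4) = -3/4.

-3/4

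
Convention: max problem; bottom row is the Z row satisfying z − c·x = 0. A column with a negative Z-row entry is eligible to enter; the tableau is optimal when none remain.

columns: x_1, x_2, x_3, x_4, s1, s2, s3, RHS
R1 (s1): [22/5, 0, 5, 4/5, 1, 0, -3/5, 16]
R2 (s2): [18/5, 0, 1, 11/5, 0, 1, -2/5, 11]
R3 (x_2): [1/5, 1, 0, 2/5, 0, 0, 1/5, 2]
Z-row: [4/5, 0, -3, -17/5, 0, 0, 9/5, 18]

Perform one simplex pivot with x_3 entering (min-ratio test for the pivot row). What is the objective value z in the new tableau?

138/5

Ratio test on column x_3 — row 1: 16/5 = 16/5; row 2: 11/1 = 11; row 3: entry 0 ≤ 0. Minimum is 16/5 at row 1 (s1 leaves); pivot element 5.
Pivot on row 1; the Z-row RHS becomes 18 − (-3)·(16/5) = 138/5.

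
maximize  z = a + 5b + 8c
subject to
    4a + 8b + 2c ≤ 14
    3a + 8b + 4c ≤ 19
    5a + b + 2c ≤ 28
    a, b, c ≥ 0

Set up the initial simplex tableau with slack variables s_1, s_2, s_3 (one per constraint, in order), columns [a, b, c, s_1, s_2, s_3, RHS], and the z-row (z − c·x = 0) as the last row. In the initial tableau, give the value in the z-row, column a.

-1

The z-row carries the negated objective coefficients: the a entry is -1.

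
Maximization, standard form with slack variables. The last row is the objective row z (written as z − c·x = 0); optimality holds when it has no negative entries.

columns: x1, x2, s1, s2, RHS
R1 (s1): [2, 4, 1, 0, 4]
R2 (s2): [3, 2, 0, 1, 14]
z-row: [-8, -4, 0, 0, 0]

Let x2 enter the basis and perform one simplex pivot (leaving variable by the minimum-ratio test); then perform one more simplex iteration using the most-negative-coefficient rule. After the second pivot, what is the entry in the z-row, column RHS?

16

Ratio test on column x2 — row 1: 4/4 = 1; row 2: 14/2 = 7. Minimum is 1 at row 1 (s1 leaves); pivot element 4.
Divide row 1 by 4; eliminate column x2 from the other rows.
Second iteration: most negative z-row entry is -6 in column x1, so x1 enters.
Ratio test on column x1 — row 1: 1/(1/2) = 2; row 2: 12/2 = 6. Minimum is 2 at row 1 (x2 leaves); pivot element 1/2.
Divide row 1 by 1/2; eliminate column x1 from the other rows.
After both pivots, the entry at the z-row, column RHS is 16.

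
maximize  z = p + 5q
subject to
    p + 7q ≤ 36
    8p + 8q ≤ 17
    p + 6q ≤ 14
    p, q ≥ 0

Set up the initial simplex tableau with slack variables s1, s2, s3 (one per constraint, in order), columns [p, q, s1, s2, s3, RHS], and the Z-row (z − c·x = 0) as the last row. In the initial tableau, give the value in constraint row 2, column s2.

1

Slack s2 belongs to constraint 2; its column is the unit vector e_2, so the entry in row 2 is 1.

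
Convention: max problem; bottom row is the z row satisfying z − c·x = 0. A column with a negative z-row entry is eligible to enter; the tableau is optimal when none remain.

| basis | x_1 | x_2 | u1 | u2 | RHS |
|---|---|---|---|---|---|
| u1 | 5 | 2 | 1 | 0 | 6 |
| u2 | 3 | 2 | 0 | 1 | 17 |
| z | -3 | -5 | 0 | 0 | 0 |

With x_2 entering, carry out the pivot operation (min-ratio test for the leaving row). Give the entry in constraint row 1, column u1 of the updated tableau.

1/2

Ratio test on column x_2 — row 1: 6/2 = 3; row 2: 17/2 = 17/2. Minimum is 3 at row 1 (u1 leaves); pivot element 2.
Divide row 1 by 2; eliminate column x_2 from the other rows.
In the new row 1, the u1 entry is the old entry divided by the pivot: 1/2 = 1/2.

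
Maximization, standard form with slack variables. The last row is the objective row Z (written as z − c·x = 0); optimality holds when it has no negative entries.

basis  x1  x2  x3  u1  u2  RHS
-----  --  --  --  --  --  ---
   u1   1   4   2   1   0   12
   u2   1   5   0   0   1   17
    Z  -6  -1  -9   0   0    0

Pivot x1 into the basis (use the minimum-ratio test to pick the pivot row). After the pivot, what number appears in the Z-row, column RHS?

72

Ratio test on column x1 — row 1: 12/1 = 12; row 2: 17/1 = 17. Minimum is 12 at row 1 (u1 leaves); pivot element 1.
Divide row 1 by 1; eliminate column x1 from the other rows.
Z-row update in column RHS: 0 − (-6)·12 = 72.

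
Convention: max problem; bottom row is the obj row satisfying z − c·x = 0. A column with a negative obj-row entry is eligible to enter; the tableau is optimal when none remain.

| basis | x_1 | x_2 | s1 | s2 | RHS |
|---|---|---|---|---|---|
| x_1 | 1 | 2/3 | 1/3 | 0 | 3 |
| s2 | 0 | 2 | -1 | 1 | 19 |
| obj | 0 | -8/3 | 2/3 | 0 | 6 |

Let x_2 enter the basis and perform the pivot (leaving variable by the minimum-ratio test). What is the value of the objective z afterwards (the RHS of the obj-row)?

Ratio test on column x_2 — row 1: 3/(2/3) = 9/2; row 2: 19/2 = 19/2. Minimum is 9/2 at row 1 (x_1 leaves); pivot element 2/3.
Pivot on row 1; the obj-row RHS becomes 6 − (-8/3)·(9/2) = 18.

18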